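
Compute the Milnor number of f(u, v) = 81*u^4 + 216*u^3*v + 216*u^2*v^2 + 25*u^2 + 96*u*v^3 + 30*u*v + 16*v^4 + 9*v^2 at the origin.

The Hessian of f at 0 has rank 1. Corank 1: A-series; mu = 3 gives A_3.

3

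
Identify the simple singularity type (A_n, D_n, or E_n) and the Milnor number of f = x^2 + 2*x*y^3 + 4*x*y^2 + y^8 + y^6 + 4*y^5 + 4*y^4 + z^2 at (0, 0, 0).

Type A_{7}, Milnor number mu = 7.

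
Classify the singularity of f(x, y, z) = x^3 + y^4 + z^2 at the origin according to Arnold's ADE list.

E_{6}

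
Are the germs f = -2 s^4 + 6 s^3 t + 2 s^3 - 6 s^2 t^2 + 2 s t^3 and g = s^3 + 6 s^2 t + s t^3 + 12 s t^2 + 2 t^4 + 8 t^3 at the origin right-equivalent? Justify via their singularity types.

Yes.

The Hessian of f at 0 has rank 0. Corank 2; j^3 = 2*s^3 is a perfect cube, so E-series; the 4-jet and mu = 7 give E_7. The Hessian of g at 0 has rank 0. Corank 2; j^3 = (s + 2*t)^3 is a perfect cube, so E-series; the 4-jet and mu = 7 give E_7. Both have type E_7, hence right-equivalent.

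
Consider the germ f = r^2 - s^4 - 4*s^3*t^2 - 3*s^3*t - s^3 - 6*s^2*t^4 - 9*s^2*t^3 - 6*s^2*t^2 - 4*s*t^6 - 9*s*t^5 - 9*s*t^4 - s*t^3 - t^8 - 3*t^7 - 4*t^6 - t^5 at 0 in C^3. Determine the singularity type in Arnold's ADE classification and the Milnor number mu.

The Hessian of f at 0 has rank 1. Corank 2; j^3 = -s^3 is a perfect cube, so E-series; the 4-jet and mu = 7 give E_7.

Type E7, Milnor number mu = 7.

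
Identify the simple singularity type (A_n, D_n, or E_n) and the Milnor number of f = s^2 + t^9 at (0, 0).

The Hessian of f at 0 has rank 1. Corank 1: A-series; mu = 8 gives A_8.

Type A8, Milnor number mu = 8.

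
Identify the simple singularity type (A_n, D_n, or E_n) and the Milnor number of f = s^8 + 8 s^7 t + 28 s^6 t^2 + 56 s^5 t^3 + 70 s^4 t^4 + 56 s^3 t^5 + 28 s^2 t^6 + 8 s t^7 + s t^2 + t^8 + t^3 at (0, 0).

Type D_9, Milnor number mu = 9.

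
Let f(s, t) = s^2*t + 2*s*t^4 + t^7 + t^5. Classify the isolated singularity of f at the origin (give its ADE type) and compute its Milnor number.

The Hessian of f at 0 is [[0, 0], [0, 0]] with rank 0, so corank 2. A Groebner basis of the Jacobian ideal J(f) in C{s,t} is {s*t + t^4, s*t^2, s^2 - 5*s*t}; counting standard monomials gives mu = 6. Corank 2; j^3 = s^2*t has shape L^2 M (L != M), so D-series; mu = 6 gives D_6.

Type D_6, Milnor number mu = 6.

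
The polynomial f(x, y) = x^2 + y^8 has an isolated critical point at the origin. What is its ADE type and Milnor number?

Type A_7, Milnor number mu = 7.

The Hessian of f at 0 has rank 1. Corank 1: A-series; mu = 7 gives A_7.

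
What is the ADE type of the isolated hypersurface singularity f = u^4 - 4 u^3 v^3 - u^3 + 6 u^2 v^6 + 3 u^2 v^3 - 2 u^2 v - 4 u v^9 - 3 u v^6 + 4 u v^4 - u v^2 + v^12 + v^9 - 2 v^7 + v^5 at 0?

The Hessian of f at 0 has rank 0. Corank 2; j^3 = -u*(u + v)^2 has shape L^2 M (L != M), so D-series; mu = 5 gives D_5.

D5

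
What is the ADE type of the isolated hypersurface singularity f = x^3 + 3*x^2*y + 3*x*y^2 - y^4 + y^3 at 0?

E_6

The Hessian of f at 0 is [[0, 0], [0, 0]] with rank 0, so corank 2. A Groebner basis of the Jacobian ideal J(f) in C{x,y} is {y^3, x^2 + 2*x*y + y^2}; counting standard monomials gives mu = 6. Corank 2; j^3 = (x + y)^3 is a perfect cube, so E-series; the 4-jet and mu = 6 give E_6.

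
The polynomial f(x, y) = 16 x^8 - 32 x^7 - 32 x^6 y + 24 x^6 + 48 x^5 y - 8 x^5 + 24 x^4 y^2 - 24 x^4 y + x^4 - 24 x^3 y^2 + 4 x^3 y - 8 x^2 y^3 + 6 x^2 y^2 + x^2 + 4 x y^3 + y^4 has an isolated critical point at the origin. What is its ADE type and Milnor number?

Type A_{3}, Milnor number mu = 3.

The Hessian of f at 0 has rank 1. Corank 1: A-series; mu = 3 gives A_3.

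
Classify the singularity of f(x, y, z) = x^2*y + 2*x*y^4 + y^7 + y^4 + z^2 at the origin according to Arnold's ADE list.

D_5

The Hessian of f at 0 is [[0, 0, 0], [0, 0, 0], [0, 0, 2]] with rank 1, so corank 2. A Groebner basis of the Jacobian ideal J(f) in C{x,y,z} is {x^3, x^2/4 + y^3, x*y, z}; counting standard monomials gives mu = 5. Corank 2; j^3 = x^2*y has shape L^2 M (L != M), so D-series; mu = 5 gives D_5.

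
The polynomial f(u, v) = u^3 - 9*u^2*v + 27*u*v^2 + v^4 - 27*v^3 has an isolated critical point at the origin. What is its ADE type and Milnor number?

Type E_{6}, Milnor number mu = 6.

The Hessian of f at 0 is [[0, 0], [0, 0]] with rank 0, so corank 2. A Groebner basis of the Jacobian ideal J(f) in C{u,v} is {v^3, u^2 - 6*u*v + 9*v^2}; counting standard monomials gives mu = 6. Corank 2; j^3 = (u - 3*v)^3 is a perfect cube, so E-series; the 4-jet and mu = 6 give E_6.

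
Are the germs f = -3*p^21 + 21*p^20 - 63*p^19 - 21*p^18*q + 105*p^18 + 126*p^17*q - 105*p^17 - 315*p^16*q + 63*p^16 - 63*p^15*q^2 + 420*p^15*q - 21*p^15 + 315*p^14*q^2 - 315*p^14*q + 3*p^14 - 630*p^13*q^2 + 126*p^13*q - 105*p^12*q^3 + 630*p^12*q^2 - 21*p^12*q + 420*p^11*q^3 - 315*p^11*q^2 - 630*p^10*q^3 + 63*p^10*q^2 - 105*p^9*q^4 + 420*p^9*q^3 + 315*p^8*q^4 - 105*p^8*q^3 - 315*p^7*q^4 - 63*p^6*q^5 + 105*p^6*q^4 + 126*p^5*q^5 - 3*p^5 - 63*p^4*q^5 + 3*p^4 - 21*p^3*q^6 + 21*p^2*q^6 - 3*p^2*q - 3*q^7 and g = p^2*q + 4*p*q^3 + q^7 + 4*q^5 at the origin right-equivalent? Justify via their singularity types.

Yes.

The Hessian of f at 0 has rank 0. Corank 2; j^3 = -3*p^2*q has shape L^2 M (L != M), so D-series; mu = 8 gives D_8. The Hessian of g at 0 has rank 0. Corank 2; j^3 = p^2*q has shape L^2 M (L != M), so D-series; mu = 8 gives D_8. Both have type D_8, hence right-equivalent.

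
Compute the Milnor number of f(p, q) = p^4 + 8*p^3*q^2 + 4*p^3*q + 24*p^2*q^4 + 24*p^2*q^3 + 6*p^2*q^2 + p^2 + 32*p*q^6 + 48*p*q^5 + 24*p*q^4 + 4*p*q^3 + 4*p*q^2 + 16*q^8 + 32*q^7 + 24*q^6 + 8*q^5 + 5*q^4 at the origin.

3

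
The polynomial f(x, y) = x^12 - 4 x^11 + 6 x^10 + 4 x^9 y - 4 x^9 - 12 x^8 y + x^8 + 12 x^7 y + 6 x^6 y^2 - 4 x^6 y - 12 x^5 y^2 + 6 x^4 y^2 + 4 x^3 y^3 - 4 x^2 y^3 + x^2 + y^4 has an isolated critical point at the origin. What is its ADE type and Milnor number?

The Hessian of f at 0 has rank 1. Corank 1: A-series; mu = 3 gives A_3.

Type A_{3}, Milnor number mu = 3.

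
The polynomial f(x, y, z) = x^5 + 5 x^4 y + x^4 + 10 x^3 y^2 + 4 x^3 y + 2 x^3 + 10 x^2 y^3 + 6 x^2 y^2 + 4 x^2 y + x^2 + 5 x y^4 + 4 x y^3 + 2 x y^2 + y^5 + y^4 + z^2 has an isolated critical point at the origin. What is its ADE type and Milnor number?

Type A4, Milnor number mu = 4.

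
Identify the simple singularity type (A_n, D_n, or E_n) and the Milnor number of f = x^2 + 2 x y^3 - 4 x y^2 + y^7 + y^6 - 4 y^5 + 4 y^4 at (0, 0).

Type A_6, Milnor number mu = 6.

The Hessian of f at 0 has rank 1. Corank 1: A-series; mu = 6 gives A_6.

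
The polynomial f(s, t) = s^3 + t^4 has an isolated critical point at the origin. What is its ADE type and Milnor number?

The Hessian of f at 0 is [[0, 0], [0, 0]] with rank 0, so corank 2. A Groebner basis of the Jacobian ideal J(f) in C{s,t} is {t^3, s^2}; counting standard monomials gives mu = 6. Corank 2; j^3 = s^3 is a perfect cube, so E-series; the 4-jet and mu = 6 give E_6.

Type E6, Milnor number mu = 6.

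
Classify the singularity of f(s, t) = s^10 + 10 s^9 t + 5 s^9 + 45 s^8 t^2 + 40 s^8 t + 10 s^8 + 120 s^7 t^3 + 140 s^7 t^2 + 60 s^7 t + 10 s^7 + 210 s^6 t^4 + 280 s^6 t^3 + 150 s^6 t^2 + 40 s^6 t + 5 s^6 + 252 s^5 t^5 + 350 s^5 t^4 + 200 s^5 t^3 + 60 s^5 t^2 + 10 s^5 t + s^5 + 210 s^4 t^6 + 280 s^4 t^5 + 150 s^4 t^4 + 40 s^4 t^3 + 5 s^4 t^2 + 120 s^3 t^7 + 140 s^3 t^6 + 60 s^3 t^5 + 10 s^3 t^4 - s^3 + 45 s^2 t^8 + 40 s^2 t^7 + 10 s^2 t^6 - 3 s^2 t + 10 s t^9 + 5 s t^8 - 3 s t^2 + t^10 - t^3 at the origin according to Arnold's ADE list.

E_8

The Hessian of f at 0 has rank 0. Corank 2; j^3 = -(s + t)^3 is a perfect cube, so E-series; the 5-jet and mu = 8 give E_8.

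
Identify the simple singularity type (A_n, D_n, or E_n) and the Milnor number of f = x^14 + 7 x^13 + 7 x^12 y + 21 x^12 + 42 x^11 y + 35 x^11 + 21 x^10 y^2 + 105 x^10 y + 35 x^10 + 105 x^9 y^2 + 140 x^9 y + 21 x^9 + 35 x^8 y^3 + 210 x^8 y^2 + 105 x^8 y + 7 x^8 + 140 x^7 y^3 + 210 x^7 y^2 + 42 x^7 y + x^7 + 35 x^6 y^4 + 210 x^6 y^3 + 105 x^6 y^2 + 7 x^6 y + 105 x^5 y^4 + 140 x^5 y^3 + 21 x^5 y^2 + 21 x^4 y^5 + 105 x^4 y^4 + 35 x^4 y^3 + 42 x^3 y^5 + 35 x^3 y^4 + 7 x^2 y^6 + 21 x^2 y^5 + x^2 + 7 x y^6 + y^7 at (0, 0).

Type A_6, Milnor number mu = 6.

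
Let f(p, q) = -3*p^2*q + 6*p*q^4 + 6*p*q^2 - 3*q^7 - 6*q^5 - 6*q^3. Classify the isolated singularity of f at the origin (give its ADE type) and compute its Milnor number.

Type D_4, Milnor number mu = 4.

The Hessian of f at 0 has rank 0. Corank 2; j^3 = -3*q*(p^2 - 2*p*q + 2*q^2) splits into three distinct lines over C (the quadratic factor has nonzero discriminant), so D_4.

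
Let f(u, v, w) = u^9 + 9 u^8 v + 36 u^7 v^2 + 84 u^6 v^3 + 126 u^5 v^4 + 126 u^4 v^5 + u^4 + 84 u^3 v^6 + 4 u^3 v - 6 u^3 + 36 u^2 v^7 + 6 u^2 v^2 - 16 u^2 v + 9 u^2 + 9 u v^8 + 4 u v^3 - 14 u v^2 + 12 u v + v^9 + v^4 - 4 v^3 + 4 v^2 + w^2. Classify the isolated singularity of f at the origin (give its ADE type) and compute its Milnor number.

Type A_8, Milnor number mu = 8.

The Hessian of f at 0 has rank 2. Corank 1: A-series; mu = 8 gives A_8.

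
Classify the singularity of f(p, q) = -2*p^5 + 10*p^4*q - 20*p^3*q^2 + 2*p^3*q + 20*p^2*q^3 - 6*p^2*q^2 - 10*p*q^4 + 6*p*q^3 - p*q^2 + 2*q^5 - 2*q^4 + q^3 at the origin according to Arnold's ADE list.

The Hessian of f at 0 has rank 0. Corank 2; j^3 = -q^2*(p - q) has shape L^2 M (L != M), so D-series; mu = 6 gives D_6.

D_{6}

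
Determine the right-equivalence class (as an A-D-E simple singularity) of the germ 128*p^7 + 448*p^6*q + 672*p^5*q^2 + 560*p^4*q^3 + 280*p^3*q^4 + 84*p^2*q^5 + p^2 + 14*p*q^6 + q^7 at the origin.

A6

The Hessian of f at 0 has rank 1. Corank 1: A-series; mu = 6 gives A_6.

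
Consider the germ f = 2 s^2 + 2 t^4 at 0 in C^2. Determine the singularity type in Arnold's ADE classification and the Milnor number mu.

The Hessian of f at 0 has rank 1. Corank 1: A-series; mu = 3 gives A_3.

Type A_3, Milnor number mu = 3.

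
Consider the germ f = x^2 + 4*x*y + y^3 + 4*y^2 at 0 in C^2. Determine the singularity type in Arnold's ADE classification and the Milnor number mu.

Type A_{2}, Milnor number mu = 2.

The Hessian of f at 0 has rank 1. Corank 1: A-series; mu = 2 gives A_2.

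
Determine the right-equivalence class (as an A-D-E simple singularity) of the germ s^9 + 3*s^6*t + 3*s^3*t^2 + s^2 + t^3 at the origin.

A_{2}

The Hessian of f at 0 has rank 1. Corank 1: A-series; mu = 2 gives A_2.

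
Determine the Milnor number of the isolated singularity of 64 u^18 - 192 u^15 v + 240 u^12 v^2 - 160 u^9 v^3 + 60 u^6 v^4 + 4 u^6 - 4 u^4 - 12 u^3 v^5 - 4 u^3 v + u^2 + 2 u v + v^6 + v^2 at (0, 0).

5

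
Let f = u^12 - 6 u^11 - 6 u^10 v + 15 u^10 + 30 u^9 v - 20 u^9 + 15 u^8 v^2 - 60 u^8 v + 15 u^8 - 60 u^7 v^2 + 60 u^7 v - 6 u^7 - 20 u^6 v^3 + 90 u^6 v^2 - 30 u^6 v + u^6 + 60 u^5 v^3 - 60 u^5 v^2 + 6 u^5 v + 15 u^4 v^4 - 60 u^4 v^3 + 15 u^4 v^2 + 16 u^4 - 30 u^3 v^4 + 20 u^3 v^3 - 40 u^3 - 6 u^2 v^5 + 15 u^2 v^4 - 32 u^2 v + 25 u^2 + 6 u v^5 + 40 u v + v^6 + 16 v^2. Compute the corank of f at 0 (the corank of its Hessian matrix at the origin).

Hessian at 0 has rank 1.

1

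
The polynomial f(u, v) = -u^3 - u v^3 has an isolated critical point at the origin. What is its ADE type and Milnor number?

Type E_7, Milnor number mu = 7.

The Hessian of f at 0 has rank 0. Corank 2; j^3 = -u^3 is a perfect cube, so E-series; the 4-jet and mu = 7 give E_7.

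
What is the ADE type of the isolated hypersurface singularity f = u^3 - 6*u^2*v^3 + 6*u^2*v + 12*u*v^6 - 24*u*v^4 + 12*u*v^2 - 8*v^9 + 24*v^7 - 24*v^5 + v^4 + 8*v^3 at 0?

The Hessian of f at 0 is [[0, 0], [0, 0]] with rank 0, so corank 2. A Groebner basis of the Jacobian ideal J(f) in C{u,v} is {v^3, u^2 + 4*u*v + 4*v^2}; counting standard monomials gives mu = 6. Corank 2; j^3 = (u + 2*v)^3 is a perfect cube, so E-series; the 4-jet and mu = 6 give E_6.

E_6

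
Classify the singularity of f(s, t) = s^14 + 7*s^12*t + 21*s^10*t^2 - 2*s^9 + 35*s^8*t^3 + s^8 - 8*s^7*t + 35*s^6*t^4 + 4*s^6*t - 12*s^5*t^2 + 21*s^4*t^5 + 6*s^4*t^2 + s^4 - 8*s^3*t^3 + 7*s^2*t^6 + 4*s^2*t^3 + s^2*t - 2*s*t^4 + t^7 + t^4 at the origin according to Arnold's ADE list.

The Hessian of f at 0 is [[0, 0], [0, 0]] with rank 0, so corank 2. A Groebner basis of the Jacobian ideal J(f) in C{s,t} is {s^3, s^2/4 + t^3, s*t}; counting standard monomials gives mu = 5. Corank 2; j^3 = s^2*t has shape L^2 M (L != M), so D-series; mu = 5 gives D_5.

D_{5}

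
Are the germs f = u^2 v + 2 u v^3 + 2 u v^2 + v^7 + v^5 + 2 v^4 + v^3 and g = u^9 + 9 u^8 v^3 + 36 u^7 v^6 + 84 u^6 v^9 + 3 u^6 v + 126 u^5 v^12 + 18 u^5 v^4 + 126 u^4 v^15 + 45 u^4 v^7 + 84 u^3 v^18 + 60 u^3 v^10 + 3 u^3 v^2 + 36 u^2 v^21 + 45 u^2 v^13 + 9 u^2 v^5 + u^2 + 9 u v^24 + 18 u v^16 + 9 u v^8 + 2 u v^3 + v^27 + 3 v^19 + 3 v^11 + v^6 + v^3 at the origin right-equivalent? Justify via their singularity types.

No.

The Hessian of f at 0 has rank 0. Corank 2; j^3 = v*(u + v)^2 has shape L^2 M (L != M), so D-series; mu = 8 gives D_8. The Hessian of g at 0 has rank 1. Corank 1: A-series; mu = 2 gives A_2. f is D_8 but g is A_2, hence not right-equivalent.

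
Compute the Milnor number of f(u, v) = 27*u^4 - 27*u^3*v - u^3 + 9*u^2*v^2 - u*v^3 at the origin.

7

The Hessian of f at 0 is [[0, 0], [0, 0]] with rank 0, so corank 2. A Groebner basis of the Jacobian ideal J(f) in C{u,v} is {u^2/3 + v^4 + v^3/9, u^3, u^2*v - u^2/9 - v^3/27, -2*u^2/3 + u*v^2 - 2*v^3/9}; counting standard monomials gives mu = 7. Corank 2; j^3 = -u^3 is a perfect cube, so E-series; the 4-jet and mu = 7 give E_7.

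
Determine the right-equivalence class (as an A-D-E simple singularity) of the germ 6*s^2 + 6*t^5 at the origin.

The Hessian of f at 0 is [[12, 0], [0, 0]] with rank 1, so corank 1. A Groebner basis of the Jacobian ideal J(f) in C{s,t} is {t^4, s}; counting standard monomials gives mu = 4. Corank 1: A-series; mu = 4 gives A_4.

A_{4}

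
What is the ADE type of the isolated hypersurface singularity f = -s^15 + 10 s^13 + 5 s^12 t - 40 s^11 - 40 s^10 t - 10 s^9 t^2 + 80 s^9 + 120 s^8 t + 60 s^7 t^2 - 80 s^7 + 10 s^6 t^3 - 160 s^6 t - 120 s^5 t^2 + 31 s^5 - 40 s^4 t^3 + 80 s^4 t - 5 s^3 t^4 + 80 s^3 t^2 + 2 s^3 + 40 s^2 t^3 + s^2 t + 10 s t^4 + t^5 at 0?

D6

The Hessian of f at 0 is [[0, 0], [0, 0]] with rank 0, so corank 2. A Groebner basis of the Jacobian ideal J(f) in C{s,t} is {-s*t/10 + t^4, s*t^2, s^2 + s*t/2}; counting standard monomials gives mu = 6. Corank 2; j^3 = s^2*(2*s + t) has shape L^2 M (L != M), so D-series; mu = 6 gives D_6.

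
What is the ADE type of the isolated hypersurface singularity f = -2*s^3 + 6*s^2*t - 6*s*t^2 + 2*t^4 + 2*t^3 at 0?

E6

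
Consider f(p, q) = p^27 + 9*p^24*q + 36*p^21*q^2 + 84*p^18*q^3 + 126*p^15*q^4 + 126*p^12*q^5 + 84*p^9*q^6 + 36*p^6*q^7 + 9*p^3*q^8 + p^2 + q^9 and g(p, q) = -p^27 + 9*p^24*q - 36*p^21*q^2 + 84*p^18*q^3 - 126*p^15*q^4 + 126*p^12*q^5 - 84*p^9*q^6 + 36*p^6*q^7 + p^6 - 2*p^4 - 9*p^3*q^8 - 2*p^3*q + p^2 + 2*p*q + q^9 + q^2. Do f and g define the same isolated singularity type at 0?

The Hessian of f at 0 has rank 1. Corank 1: A-series; mu = 8 gives A_8. The Hessian of g at 0 has rank 1. Corank 1: A-series; mu = 8 gives A_8. Both have type A_8, hence right-equivalent.

Yes.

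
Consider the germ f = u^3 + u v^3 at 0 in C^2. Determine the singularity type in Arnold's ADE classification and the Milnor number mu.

Type E7, Milnor number mu = 7.

The Hessian of f at 0 is [[0, 0], [0, 0]] with rank 0, so corank 2. A Groebner basis of the Jacobian ideal J(f) in C{u,v} is {u^3, u*v^2, 3*u^2 + v^3}; counting standard monomials gives mu = 7. Corank 2; j^3 = u^3 is a perfect cube, so E-series; the 4-jet and mu = 7 give E_7.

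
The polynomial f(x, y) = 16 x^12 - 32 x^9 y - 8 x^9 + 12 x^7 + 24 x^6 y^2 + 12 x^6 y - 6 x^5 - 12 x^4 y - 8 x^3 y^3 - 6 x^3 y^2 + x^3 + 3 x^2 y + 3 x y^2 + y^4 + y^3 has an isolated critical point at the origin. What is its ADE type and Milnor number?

Type E6, Milnor number mu = 6.

The Hessian of f at 0 has rank 0. Corank 2; j^3 = (x + y)^3 is a perfect cube, so E-series; the 4-jet and mu = 6 give E_6.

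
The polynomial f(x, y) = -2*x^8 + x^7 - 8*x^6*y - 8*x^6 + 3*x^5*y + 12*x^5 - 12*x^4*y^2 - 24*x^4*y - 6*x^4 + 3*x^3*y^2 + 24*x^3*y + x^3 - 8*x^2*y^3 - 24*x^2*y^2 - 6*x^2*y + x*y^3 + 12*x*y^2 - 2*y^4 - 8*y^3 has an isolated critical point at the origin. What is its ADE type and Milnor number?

The Hessian of f at 0 is [[0, 0], [0, 0]] with rank 0, so corank 2. A Groebner basis of the Jacobian ideal J(f) in C{x,y} is {-3*x^2/164 + 3*x*y/41 + y^4 - y^3/164 - 3*y^2/41, x^3 - 141*x^2/82 + 282*x*y/41 - 703*y^3/82 - 282*y^2/41, x^2*y - 95*x^2/164 + 95*x*y/41 - 2063*y^3/492 - 95*y^2/41, -6*x^2/41 + x*y^2 + 24*x*y/41 - 84*y^3/41 - 24*y^2/41}; counting standard monomials gives mu = 7. Corank 2; j^3 = (x - 2*y)^3 is a perfect cube, so E-series; the 4-jet and mu = 7 give E_7.

Type E7, Milnor number mu = 7.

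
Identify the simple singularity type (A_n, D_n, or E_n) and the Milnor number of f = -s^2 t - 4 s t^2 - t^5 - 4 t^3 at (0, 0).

The Hessian of f at 0 has rank 0. Corank 2; j^3 = -t*(s + 2*t)^2 has shape L^2 M (L != M), so D-series; mu = 6 gives D_6.

Type D_{6}, Milnor number mu = 6.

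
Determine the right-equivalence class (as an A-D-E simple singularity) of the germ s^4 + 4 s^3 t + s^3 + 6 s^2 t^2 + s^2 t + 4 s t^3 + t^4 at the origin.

D5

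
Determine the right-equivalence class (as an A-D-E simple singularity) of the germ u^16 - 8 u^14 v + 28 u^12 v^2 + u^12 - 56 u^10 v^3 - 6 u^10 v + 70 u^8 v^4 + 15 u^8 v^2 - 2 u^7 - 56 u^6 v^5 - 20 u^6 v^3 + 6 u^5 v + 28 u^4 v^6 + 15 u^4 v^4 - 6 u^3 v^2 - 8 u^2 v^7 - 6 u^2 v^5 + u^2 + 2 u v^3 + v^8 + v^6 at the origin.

The Hessian of f at 0 has rank 1. Corank 1: A-series; mu = 7 gives A_7.

A7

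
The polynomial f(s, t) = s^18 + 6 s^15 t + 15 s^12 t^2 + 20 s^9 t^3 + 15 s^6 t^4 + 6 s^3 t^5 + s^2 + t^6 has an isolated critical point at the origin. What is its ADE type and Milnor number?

Type A5, Milnor number mu = 5.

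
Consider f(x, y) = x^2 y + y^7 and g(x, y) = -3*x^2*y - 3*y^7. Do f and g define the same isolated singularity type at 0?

Yes.

The Hessian of f at 0 has rank 0. Corank 2; j^3 = x^2*y has shape L^2 M (L != M), so D-series; mu = 8 gives D_8. The Hessian of g at 0 has rank 0. Corank 2; j^3 = -3*x^2*y has shape L^2 M (L != M), so D-series; mu = 8 gives D_8. Both have type D_8, hence right-equivalent.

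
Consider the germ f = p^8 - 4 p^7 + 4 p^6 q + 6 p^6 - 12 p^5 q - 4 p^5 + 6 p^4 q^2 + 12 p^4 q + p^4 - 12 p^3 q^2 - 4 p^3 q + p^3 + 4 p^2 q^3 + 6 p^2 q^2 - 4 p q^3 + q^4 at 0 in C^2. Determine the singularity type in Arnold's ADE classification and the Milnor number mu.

Type E_{6}, Milnor number mu = 6.

The Hessian of f at 0 has rank 0. Corank 2; j^3 = p^3 is a perfect cube, so E-series; the 4-jet and mu = 6 give E_6.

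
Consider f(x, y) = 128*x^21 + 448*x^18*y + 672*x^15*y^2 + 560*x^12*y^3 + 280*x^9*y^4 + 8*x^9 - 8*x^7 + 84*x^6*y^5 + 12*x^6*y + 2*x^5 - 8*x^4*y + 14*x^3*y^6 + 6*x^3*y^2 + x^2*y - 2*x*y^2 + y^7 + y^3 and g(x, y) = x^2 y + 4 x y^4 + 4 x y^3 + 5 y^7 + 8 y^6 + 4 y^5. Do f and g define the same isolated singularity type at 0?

Yes.

The Hessian of f at 0 has rank 0. Corank 2; j^3 = y*(x - y)^2 has shape L^2 M (L != M), so D-series; mu = 8 gives D_8. The Hessian of g at 0 has rank 0. Corank 2; j^3 = x^2*y has shape L^2 M (L != M), so D-series; mu = 8 gives D_8. Both have type D_8, hence right-equivalent.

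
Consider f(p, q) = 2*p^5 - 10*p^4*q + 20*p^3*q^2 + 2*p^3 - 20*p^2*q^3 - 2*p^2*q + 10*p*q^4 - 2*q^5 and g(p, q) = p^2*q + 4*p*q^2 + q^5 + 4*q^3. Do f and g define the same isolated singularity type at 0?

The Hessian of f at 0 is [[0, 0], [0, 0]] with rank 0, so corank 2. A Groebner basis of the Jacobian ideal J(f) in C{p,q} is {p*q/5 + q^4, p*q^2, p^2 - p*q}; counting standard monomials gives mu = 6. Corank 2; j^3 = 2*p^2*(p - q) has shape L^2 M (L != M), so D-series; mu = 6 gives D_6. The Hessian of g at 0 is [[0, 0], [0, 0]] with rank 0, so corank 2. A Groebner basis of the Jacobian ideal J(g) in C{p,q} is {p^2/5 + q^4 - 4*q^2/5, p^3 + 8*q^3, p*q + 2*q^2}; counting standard monomials gives mu = 6. Corank 2; j^3 = q*(p + 2*q)^2 has shape L^2 M (L != M), so D-series; mu = 6 gives D_6. Both have type D_6, hence right-equivalent.

Yes.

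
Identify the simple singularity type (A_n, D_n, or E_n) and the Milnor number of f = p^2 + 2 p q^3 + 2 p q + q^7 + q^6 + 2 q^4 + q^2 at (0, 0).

The Hessian of f at 0 is [[2, 2], [2, 2]] with rank 1, so corank 1. A Groebner basis of the Jacobian ideal J(f) in C{p,q} is {p + q^3 + q, p^2 + 2*p*q + q^2}; counting standard monomials gives mu = 6. Corank 1: A-series; mu = 6 gives A_6.

Type A_{6}, Milnor number mu = 6.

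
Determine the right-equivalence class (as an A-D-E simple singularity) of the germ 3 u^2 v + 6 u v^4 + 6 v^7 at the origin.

The Hessian of f at 0 has rank 0. Corank 2; j^3 = 3*u^2*v has shape L^2 M (L != M), so D-series; mu = 8 gives D_8.

D_8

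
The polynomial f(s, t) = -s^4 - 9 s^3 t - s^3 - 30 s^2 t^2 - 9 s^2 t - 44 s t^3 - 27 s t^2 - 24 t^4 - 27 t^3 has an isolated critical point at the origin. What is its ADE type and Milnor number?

The Hessian of f at 0 has rank 0. Corank 2; j^3 = -(s + 3*t)^3 is a perfect cube, so E-series; the 4-jet and mu = 7 give E_7.

Type E_7, Milnor number mu = 7.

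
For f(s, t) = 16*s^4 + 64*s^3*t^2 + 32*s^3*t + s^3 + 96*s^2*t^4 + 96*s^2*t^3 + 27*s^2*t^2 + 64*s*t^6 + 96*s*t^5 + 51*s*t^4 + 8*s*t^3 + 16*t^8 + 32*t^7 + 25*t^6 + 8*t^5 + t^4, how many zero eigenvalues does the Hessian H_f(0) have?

2

Hessian at 0 has rank 0.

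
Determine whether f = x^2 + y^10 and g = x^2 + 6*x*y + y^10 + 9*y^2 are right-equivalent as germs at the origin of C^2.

Yes.

The Hessian of f at 0 has rank 1. Corank 1: A-series; mu = 9 gives A_9. The Hessian of g at 0 has rank 1. Corank 1: A-series; mu = 9 gives A_9. Both have type A_9, hence right-equivalent.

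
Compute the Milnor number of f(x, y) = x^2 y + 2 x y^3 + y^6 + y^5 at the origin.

7

The Hessian of f at 0 is [[0, 0], [0, 0]] with rank 0, so corank 2. A Groebner basis of the Jacobian ideal J(f) in C{x,y} is {x^3, x^2*y + x^2/6 + x*y^2/6, x*y + y^3}; counting standard monomials gives mu = 7. Corank 2; j^3 = x^2*y has shape L^2 M (L != M), so D-series; mu = 7 gives D_7.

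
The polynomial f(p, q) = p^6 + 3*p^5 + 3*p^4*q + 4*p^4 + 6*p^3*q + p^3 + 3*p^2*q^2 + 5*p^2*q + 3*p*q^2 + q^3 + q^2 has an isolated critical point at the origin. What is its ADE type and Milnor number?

Type A_{2}, Milnor number mu = 2.

The Hessian of f at 0 is [[0, 0], [0, 2]] with rank 1, so corank 1. A Groebner basis of the Jacobian ideal J(f) in C{p,q} is {p^2, q}; counting standard monomials gives mu = 2. Corank 1: A-series; mu = 2 gives A_2.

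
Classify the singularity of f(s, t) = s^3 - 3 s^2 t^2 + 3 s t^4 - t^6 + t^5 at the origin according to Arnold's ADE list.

E8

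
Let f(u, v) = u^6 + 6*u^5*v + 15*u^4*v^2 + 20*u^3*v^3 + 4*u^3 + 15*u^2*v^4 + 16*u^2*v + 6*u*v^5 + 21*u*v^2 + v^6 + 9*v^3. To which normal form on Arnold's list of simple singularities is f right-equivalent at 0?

D7

The Hessian of f at 0 has rank 0. Corank 2; j^3 = (u + v)*(2*u + 3*v)^2 has shape L^2 M (L != M), so D-series; mu = 7 gives D_7.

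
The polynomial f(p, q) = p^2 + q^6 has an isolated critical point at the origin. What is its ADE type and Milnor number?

Type A5, Milnor number mu = 5.

The Hessian of f at 0 has rank 1. Corank 1: A-series; mu = 5 gives A_5.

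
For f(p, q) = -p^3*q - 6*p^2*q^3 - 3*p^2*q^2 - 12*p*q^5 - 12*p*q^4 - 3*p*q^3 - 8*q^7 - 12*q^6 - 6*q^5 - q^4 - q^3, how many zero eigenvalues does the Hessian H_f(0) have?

2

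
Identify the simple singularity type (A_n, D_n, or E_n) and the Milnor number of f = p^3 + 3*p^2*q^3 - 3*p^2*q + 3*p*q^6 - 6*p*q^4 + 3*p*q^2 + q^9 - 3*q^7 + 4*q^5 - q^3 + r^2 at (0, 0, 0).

The Hessian of f at 0 has rank 1. Corank 2; j^3 = (p - q)^3 is a perfect cube, so E-series; the 5-jet and mu = 8 give E_8.

Type E8, Milnor number mu = 8.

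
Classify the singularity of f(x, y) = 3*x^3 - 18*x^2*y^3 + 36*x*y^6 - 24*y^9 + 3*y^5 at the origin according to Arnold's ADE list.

E_8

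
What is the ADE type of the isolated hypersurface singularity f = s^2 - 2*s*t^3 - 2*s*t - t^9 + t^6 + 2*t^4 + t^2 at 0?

A8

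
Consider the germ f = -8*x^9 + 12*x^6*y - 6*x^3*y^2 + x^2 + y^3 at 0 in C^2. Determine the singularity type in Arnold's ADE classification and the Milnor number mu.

Type A2, Milnor number mu = 2.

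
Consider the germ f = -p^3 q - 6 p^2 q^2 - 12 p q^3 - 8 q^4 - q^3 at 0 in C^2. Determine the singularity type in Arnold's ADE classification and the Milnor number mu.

The Hessian of f at 0 has rank 0. Corank 2; j^3 = -q^3 is a perfect cube, so E-series; the 4-jet and mu = 7 give E_7.

Type E_{7}, Milnor number mu = 7.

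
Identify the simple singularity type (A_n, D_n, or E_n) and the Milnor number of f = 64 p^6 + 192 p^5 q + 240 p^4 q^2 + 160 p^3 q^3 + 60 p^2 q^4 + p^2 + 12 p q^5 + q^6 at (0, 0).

Type A_{5}, Milnor number mu = 5.

The Hessian of f at 0 is [[2, 0], [0, 0]] with rank 1, so corank 1. A Groebner basis of the Jacobian ideal J(f) in C{p,q} is {q^5, p}; counting standard monomials gives mu = 5. Corank 1: A-series; mu = 5 gives A_5.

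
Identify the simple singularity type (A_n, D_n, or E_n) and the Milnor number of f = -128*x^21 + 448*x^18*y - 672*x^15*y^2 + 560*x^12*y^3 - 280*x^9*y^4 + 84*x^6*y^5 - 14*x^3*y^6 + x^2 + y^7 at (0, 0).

The Hessian of f at 0 has rank 1. Corank 1: A-series; mu = 6 gives A_6.

Type A_{6}, Milnor number mu = 6.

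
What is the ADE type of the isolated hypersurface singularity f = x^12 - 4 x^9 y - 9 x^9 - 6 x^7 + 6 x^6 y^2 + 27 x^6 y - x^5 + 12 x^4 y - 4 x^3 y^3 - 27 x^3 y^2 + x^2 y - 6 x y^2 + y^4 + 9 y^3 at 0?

D_5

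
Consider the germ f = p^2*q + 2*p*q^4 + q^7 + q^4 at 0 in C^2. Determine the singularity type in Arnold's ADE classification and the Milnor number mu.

Type D_{5}, Milnor number mu = 5.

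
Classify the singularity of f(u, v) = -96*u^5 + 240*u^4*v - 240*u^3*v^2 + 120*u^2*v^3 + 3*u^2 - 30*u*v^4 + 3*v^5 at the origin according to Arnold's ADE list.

The Hessian of f at 0 is [[6, 0], [0, 0]] with rank 1, so corank 1. A Groebner basis of the Jacobian ideal J(f) in C{u,v} is {v^4, u}; counting standard monomials gives mu = 4. Corank 1: A-series; mu = 4 gives A_4.

A4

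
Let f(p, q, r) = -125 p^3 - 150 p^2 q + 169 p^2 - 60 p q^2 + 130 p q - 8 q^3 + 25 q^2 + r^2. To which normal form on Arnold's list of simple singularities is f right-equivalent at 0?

The Hessian of f at 0 has rank 2. Corank 1: A-series; mu = 2 gives A_2.

A_{2}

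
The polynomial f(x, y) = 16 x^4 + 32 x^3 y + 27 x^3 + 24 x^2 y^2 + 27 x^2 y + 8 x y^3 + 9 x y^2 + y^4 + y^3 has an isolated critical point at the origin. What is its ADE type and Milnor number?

The Hessian of f at 0 is [[0, 0], [0, 0]] with rank 0, so corank 2. A Groebner basis of the Jacobian ideal J(f) in C{x,y} is {y^4, x*y^2 + 7*y^3/18, x^2 + 2*x*y/3 + y^2/9}; counting standard monomials gives mu = 6. Corank 2; j^3 = (3*x + y)^3 is a perfect cube, so E-series; the 4-jet and mu = 6 give E_6.

Type E_{6}, Milnor number mu = 6.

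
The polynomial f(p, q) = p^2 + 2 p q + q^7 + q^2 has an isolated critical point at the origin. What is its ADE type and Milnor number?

Type A6, Milnor number mu = 6.

The Hessian of f at 0 is [[2, 2], [2, 2]] with rank 1, so corank 1. A Groebner basis of the Jacobian ideal J(f) in C{p,q} is {q^6, p + q}; counting standard monomials gives mu = 6. Corank 1: A-series; mu = 6 gives A_6.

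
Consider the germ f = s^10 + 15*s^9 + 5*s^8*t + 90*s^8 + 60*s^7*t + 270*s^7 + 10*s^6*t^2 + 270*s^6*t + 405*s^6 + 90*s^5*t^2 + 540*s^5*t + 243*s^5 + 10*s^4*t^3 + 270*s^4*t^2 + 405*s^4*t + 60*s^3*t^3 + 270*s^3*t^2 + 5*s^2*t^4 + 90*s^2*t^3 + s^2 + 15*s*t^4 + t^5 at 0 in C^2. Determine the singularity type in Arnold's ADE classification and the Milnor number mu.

Type A4, Milnor number mu = 4.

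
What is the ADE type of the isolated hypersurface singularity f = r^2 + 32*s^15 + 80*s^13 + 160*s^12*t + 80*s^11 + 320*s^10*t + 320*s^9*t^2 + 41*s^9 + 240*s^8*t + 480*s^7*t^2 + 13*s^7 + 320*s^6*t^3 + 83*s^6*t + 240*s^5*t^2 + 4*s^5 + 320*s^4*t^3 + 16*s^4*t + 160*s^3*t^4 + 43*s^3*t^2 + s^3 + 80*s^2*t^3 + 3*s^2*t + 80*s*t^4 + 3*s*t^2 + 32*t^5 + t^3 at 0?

The Hessian of f at 0 has rank 1. Corank 2; j^3 = (s + t)^3 is a perfect cube, so E-series; the 5-jet and mu = 8 give E_8.

E_8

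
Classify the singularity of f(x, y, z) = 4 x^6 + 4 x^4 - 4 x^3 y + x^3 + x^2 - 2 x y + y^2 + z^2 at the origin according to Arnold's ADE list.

A_2

The Hessian of f at 0 is [[2, -2, 0], [-2, 2, 0], [0, 0, 2]] with rank 2, so corank 1. A Groebner basis of the Jacobian ideal J(f) in C{x,y,z} is {y^2, x - y, z}; counting standard monomials gives mu = 2. Corank 1: A-series; mu = 2 gives A_2.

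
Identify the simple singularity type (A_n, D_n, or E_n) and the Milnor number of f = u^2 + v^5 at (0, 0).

Type A_{4}, Milnor number mu = 4.

The Hessian of f at 0 has rank 1. Corank 1: A-series; mu = 4 gives A_4.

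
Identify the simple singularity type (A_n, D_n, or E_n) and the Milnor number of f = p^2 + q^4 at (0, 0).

The Hessian of f at 0 is [[2, 0], [0, 0]] with rank 1, so corank 1. A Groebner basis of the Jacobian ideal J(f) in C{p,q} is {q^3, p}; counting standard monomials gives mu = 3. Corank 1: A-series; mu = 3 gives A_3.

Type A_{3}, Milnor number mu = 3.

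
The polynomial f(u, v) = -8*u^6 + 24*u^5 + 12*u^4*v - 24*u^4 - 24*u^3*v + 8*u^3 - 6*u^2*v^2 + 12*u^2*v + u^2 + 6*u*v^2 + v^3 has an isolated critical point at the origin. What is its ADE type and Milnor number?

Type A_{2}, Milnor number mu = 2.

The Hessian of f at 0 has rank 1. Corank 1: A-series; mu = 2 gives A_2.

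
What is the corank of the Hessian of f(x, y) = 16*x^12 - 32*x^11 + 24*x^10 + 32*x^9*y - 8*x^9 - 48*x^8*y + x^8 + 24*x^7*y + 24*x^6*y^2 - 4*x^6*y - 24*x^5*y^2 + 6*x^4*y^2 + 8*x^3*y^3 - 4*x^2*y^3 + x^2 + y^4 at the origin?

1

Hessian at 0 has rank 1.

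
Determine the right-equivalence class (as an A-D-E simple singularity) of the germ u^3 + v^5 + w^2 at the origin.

E_{8}

The Hessian of f at 0 has rank 1. Corank 2; j^3 = u^3 is a perfect cube, so E-series; the 5-jet and mu = 8 give E_8.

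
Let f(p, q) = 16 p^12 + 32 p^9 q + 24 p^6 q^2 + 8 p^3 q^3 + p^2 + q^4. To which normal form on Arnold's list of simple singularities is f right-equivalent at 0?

The Hessian of f at 0 is [[2, 0], [0, 0]] with rank 1, so corank 1. A Groebner basis of the Jacobian ideal J(f) in C{p,q} is {q^3, p}; counting standard monomials gives mu = 3. Corank 1: A-series; mu = 3 gives A_3.

A_{3}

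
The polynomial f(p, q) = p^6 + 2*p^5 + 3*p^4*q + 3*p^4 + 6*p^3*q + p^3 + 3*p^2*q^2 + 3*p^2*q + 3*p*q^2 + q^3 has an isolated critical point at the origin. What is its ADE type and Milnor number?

Type E_8, Milnor number mu = 8.

The Hessian of f at 0 is [[0, 0], [0, 0]] with rank 0, so corank 2. A Groebner basis of the Jacobian ideal J(f) in C{p,q} is {-3*p^2/8 + p*q^3 - 3*p*q^2/4 - 3*p*q/4 - 3*q^3/4 - 3*q^2/8, p^2/2 + p*q^2 + p*q + q^4 + q^3 + q^2/2, p^3 + 3*p^2/4 - 3*p*q^2/2 + 3*p*q/2 - q^3/2 + 3*q^2/4, p^2*q - p^2/4 + 3*p*q^2/2 - p*q/2 + q^3/2 - q^2/4}; counting standard monomials gives mu = 8. Corank 2; j^3 = (p + q)^3 is a perfect cube, so E-series; the 5-jet and mu = 8 give E_8.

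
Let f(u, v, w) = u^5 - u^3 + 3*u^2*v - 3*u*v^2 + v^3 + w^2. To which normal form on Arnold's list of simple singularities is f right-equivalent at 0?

The Hessian of f at 0 has rank 1. Corank 2; j^3 = -(u - v)^3 is a perfect cube, so E-series; the 5-jet and mu = 8 give E_8.

E_8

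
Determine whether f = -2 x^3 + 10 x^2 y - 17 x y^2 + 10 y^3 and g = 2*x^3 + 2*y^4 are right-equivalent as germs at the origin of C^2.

No.

The Hessian of f at 0 is [[0, 0], [0, 0]] with rank 0, so corank 2. A Groebner basis of the Jacobian ideal J(f) in C{x,y} is {y^3, x^2 - 11*y^2/2, x*y - 5*y^2/2}; counting standard monomials gives mu = 4. Corank 2; j^3 = -(x - 2*y)*(2*x^2 - 6*x*y + 5*y^2) splits into three distinct lines over C (the quadratic factor has nonzero discriminant), so D_4. The Hessian of g at 0 is [[0, 0], [0, 0]] with rank 0, so corank 2. A Groebner basis of the Jacobian ideal J(g) in C{x,y} is {y^3, x^2}; counting standard monomials gives mu = 6. Corank 2; j^3 = 2*x^3 is a perfect cube, so E-series; the 4-jet and mu = 6 give E_6. f is D_4 but g is E_6, hence not right-equivalent.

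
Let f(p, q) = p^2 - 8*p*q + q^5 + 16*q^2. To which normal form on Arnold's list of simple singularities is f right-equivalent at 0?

The Hessian of f at 0 has rank 1. Corank 1: A-series; mu = 4 gives A_4.

A_{4}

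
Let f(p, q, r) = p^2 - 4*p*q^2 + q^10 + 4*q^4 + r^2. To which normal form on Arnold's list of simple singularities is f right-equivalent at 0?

The Hessian of f at 0 is [[2, 0, 0], [0, 0, 0], [0, 0, 2]] with rank 2, so corank 1. A Groebner basis of the Jacobian ideal J(f) in C{p,q,r} is {p^5, p^4*q, -p/2 + q^2, r}; counting standard monomials gives mu = 9. Corank 1: A-series; mu = 9 gives A_9.

A_{9}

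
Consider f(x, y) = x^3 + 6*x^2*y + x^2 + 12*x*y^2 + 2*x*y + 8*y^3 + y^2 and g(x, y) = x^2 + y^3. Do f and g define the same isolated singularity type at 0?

Yes.

The Hessian of f at 0 has rank 1. Corank 1: A-series; mu = 2 gives A_2. The Hessian of g at 0 has rank 1. Corank 1: A-series; mu = 2 gives A_2. Both have type A_2, hence right-equivalent.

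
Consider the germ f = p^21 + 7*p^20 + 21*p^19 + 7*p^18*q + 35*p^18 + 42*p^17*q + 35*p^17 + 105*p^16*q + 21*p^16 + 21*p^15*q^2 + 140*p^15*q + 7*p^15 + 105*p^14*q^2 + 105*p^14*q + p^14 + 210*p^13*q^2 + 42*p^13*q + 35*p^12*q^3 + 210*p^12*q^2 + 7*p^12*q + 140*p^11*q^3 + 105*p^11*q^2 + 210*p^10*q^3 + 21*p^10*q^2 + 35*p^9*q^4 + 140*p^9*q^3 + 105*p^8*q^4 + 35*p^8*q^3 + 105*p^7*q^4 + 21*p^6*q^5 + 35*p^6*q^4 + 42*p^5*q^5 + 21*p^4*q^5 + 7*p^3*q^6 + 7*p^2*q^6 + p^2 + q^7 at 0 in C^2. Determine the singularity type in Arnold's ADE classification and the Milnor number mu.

Type A_{6}, Milnor number mu = 6.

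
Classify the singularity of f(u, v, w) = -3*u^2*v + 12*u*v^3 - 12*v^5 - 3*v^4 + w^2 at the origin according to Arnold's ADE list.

The Hessian of f at 0 has rank 1. Corank 2; j^3 = -3*u^2*v has shape L^2 M (L != M), so D-series; mu = 5 gives D_5.

D5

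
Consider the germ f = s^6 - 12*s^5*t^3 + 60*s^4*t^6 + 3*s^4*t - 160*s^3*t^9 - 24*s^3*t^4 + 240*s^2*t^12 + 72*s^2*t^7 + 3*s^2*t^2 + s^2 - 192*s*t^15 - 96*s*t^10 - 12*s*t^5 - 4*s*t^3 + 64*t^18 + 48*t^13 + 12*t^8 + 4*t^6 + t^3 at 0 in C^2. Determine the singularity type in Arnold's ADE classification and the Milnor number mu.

Type A_{2}, Milnor number mu = 2.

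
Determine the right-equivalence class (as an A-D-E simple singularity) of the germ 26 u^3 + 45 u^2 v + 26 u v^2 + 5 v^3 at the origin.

The Hessian of f at 0 is [[0, 0], [0, 0]] with rank 0, so corank 2. A Groebner basis of the Jacobian ideal J(f) in C{u,v} is {v^3, u^2 + v^2/3, u*v}; counting standard monomials gives mu = 4. Corank 2; j^3 = (2*u + v)*(13*u^2 + 16*u*v + 5*v^2) splits into three distinct lines over C (the quadratic factor has nonzero discriminant), so D_4.

D_4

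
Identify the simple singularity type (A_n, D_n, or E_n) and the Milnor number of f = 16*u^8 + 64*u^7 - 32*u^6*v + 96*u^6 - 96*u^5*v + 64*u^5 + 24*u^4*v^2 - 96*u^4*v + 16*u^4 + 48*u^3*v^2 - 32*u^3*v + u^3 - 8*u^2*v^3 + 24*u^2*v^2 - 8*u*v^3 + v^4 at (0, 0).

The Hessian of f at 0 has rank 0. Corank 2; j^3 = u^3 is a perfect cube, so E-series; the 4-jet and mu = 6 give E_6.

Type E_{6}, Milnor number mu = 6.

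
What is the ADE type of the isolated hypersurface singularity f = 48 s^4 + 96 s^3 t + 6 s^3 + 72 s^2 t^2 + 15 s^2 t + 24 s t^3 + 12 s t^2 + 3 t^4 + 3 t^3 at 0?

The Hessian of f at 0 has rank 0. Corank 2; j^3 = 3*(s + t)^2*(2*s + t) has shape L^2 M (L != M), so D-series; mu = 5 gives D_5.

D_{5}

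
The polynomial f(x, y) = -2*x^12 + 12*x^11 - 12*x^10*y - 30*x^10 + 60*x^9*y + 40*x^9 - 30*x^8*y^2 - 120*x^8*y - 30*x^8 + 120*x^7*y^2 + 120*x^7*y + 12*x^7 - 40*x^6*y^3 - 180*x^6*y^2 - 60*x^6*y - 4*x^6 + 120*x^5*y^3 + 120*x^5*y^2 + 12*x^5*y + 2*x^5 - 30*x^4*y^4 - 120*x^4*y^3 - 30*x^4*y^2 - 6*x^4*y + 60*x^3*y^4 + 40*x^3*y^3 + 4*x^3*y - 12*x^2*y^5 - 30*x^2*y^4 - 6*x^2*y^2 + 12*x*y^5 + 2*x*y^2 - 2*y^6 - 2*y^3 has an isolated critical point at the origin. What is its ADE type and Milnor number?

The Hessian of f at 0 has rank 0. Corank 2; j^3 = 2*y^2*(x - y) has shape L^2 M (L != M), so D-series; mu = 7 gives D_7.

Type D_7, Milnor number mu = 7.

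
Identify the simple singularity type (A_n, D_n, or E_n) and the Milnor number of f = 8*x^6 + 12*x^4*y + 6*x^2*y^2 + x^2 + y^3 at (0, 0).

Type A_{2}, Milnor number mu = 2.

The Hessian of f at 0 has rank 1. Corank 1: A-series; mu = 2 gives A_2.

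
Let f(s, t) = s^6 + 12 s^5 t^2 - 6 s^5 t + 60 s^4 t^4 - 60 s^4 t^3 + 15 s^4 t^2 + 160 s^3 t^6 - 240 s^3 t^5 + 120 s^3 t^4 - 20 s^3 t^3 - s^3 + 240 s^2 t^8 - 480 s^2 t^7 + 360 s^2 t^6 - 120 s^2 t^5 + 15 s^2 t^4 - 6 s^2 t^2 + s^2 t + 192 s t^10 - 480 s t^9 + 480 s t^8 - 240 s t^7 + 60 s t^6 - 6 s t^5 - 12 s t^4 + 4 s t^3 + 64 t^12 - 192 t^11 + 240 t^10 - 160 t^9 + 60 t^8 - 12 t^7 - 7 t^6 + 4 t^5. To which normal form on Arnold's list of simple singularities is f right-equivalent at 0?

D7

The Hessian of f at 0 is [[0, 0], [0, 0]] with rank 0, so corank 2. A Groebner basis of the Jacobian ideal J(f) in C{s,t} is {-s^2/4 + s*t/4 + t^4 + t^3/2, s^3, s^2*t + 2*s*t/3 + 4*t^3/3, s^2/2 + s*t^2 - s*t/2 - t^3}; counting standard monomials gives mu = 7. Corank 2; j^3 = -s^2*(s - t) has shape L^2 M (L != M), so D-series; mu = 7 gives D_7.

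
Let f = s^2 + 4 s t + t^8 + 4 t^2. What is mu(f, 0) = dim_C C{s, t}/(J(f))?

The Hessian of f at 0 has rank 1. Corank 1: A-series; mu = 7 gives A_7.

7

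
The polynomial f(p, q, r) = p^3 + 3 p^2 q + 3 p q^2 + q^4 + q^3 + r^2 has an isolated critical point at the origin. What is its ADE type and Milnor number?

Type E_{6}, Milnor number mu = 6.

The Hessian of f at 0 is [[0, 0, 0], [0, 0, 0], [0, 0, 2]] with rank 1, so corank 2. A Groebner basis of the Jacobian ideal J(f) in C{p,q,r} is {q^3, p^2 + 2*p*q + q^2, r}; counting standard monomials gives mu = 6. Corank 2; j^3 = (p + q)^3 is a perfect cube, so E-series; the 4-jet and mu = 6 give E_6.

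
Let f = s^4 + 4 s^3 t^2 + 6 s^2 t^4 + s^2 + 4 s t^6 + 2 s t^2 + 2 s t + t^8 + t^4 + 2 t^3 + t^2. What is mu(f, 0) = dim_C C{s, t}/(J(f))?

3

The Hessian of f at 0 has rank 1. Corank 1: A-series; mu = 3 gives A_3.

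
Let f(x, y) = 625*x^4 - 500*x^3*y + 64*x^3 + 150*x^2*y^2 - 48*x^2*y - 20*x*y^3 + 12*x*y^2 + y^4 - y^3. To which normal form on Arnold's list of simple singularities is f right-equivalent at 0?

The Hessian of f at 0 has rank 0. Corank 2; j^3 = (4*x - y)^3 is a perfect cube, so E-series; the 4-jet and mu = 6 give E_6.

E_{6}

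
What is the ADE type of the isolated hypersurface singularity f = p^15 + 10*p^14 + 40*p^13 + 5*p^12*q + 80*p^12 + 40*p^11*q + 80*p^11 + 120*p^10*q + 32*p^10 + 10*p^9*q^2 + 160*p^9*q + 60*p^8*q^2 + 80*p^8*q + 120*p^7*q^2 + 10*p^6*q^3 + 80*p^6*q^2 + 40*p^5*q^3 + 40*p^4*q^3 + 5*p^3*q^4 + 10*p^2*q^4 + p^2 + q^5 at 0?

A_4

The Hessian of f at 0 has rank 1. Corank 1: A-series; mu = 4 gives A_4.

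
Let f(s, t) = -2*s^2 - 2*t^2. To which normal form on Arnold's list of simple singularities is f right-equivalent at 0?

A_{1}

The Hessian of f at 0 has rank 2. Corank 0: nondegenerate Morse point, so A_1.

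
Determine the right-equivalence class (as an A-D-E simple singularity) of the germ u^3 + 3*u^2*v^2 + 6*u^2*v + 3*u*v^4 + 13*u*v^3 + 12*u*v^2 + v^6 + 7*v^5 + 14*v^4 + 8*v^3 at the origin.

The Hessian of f at 0 has rank 0. Corank 2; j^3 = (u + 2*v)^3 is a perfect cube, so E-series; the 4-jet and mu = 7 give E_7.

E_{7}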